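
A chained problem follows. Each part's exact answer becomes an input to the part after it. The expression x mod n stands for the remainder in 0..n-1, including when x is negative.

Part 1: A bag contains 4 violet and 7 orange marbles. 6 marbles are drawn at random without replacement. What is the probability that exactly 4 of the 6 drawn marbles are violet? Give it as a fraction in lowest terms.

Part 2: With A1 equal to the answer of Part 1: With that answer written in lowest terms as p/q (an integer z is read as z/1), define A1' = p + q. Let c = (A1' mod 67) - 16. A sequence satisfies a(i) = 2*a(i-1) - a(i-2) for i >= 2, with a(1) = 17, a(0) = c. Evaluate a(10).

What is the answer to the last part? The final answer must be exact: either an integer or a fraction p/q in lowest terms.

Part 1: total draws C(11,6) = 462; favorable C(4,4)*C(7,2) = 21; P = 1/22; answer 1/22
Part 2: A1 = 1/22; threaded value p + q = 23; c = 7; a(2) = 2*(17) - 1*(7) = 27; iterating: a(2)=27, a(3)=37, a(4)=47, a(5)=57, a(6)=67, a(7)=77, a(8)=87, a(9)=97, a(10)=107; answer 107

107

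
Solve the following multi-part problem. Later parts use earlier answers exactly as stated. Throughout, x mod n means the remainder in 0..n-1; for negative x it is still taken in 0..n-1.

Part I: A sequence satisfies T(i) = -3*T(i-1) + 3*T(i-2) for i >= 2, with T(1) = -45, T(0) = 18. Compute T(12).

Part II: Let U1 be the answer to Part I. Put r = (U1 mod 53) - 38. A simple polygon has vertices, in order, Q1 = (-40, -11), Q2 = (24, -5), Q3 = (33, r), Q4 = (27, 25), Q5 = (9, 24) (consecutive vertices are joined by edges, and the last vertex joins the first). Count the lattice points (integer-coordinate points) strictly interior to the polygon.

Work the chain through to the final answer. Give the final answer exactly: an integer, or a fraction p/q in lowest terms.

Part I: T(2) = -3*(-45) + 3*(18) = 189; iterating: T(2)=189, T(3)=-702, T(4)=2673, T(5)=-10125, T(6)=38394, T(7)=-145557, T(8)=551853, T(9)=-2092230, T(10)=7932249, T(11)=-30073437, T(12)=114017058; answer 114017058
Part II: U1 = 114017058; r = -25; cross terms: (-40*-5 - 24*-11)=464, (24*-25 - 33*-5)=-435, (33*25 - 27*-25)=1500, (27*24 - 9*25)=423, (9*-11 - -40*24)=861; twice the area = |2813| = 2813; area = 2813/2; boundary points = 2 + 1 + 2 + 1 + 7 = 13; strictly interior points = area - boundary/2 + 1 = 1401; answer 1401

1401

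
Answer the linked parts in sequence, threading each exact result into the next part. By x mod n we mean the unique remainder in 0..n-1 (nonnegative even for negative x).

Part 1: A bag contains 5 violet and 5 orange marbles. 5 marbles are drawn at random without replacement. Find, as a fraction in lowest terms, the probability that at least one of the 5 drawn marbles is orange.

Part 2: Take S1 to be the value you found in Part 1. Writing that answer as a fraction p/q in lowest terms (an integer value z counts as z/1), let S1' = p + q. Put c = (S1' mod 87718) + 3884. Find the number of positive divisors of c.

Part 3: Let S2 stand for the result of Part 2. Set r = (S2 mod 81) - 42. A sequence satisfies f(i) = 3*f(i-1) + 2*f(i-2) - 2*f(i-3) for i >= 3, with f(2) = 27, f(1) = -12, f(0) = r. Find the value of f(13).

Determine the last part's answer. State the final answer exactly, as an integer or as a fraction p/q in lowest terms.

30386423

Part 1: total draws C(10,5) = 252; complement C(5,5) = 1; favorable 252 - 1 = 251; P = 251/252; answer 251/252
Part 2: S1 = 251/252; threaded value p + q = 503; c = 4387; 4387 = 41 * 107; number of divisors = (1+1) * (1+1) = 4; answer 4
Part 3: S2 = 4; r = -38; f(3) = 3*(27) + 2*(-12) - 2*(-38) = 133; iterating: f(3)=133, f(4)=477, f(5)=1643, f(6)=5617, f(7)=19183, f(8)=65497, f(9)=223623, f(10)=763497, f(11)=2606743, f(12)=8899977, f(13)=30386423; answer 30386423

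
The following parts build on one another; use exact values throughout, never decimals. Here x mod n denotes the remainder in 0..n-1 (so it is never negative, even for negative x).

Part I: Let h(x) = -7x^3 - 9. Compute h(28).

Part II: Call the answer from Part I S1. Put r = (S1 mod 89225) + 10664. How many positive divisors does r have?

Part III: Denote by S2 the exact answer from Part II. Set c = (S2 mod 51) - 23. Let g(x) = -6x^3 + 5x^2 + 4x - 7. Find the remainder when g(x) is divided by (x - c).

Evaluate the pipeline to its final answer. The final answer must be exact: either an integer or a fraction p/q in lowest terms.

21308

Part I: -7*(28)^3 - 9 = (-153664) + (-9) = -153673; answer -153673
Part II: S1 = -153673; r = 35441; 35441 = 7 * 61 * 83; number of divisors = (1+1) * (1+1) * (1+1) = 8; answer 8
Part III: S2 = 8; c = -15; remainder = value at the root: -6*(-15)^3 + 5*(-15)^2 + 4*(-15)^1 - 7 = (20250) + (1125) + (-60) + (-7) = 21308; answer 21308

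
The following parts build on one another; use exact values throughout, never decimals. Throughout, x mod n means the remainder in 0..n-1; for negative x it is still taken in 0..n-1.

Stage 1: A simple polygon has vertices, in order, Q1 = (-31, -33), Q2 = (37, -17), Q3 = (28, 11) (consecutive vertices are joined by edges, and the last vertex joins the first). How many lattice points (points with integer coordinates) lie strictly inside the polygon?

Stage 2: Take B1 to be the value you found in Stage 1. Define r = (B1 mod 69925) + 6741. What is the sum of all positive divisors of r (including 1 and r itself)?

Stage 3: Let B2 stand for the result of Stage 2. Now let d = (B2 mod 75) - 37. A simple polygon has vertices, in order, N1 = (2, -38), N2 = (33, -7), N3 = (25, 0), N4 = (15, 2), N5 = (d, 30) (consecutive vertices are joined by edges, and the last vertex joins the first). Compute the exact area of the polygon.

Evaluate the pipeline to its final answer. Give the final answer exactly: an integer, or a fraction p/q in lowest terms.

2135/2

Stage 1: cross terms: (-31*-17 - 37*-33)=1748, (37*11 - 28*-17)=883, (28*-33 - -31*11)=-583; twice the area = |2048| = 2048; area = 1024; boundary points = 4 + 1 + 1 = 6; strictly interior points = area - boundary/2 + 1 = 1022; answer 1022
Stage 2: B1 = 1022; r = 7763; 7763 = 7 * 1109; sigma = (1 + 7) * (1 + 1109) = 8 * 1110 = 8880; answer 8880
Stage 3: B2 = 8880; d = -7; cross terms: (2*-7 - 33*-38)=1240, (33*0 - 25*-7)=175, (25*2 - 15*0)=50, (15*30 - -7*2)=464, (-7*-38 - 2*30)=206; twice the area = |2135| = 2135; area = 2135/2; answer 2135/2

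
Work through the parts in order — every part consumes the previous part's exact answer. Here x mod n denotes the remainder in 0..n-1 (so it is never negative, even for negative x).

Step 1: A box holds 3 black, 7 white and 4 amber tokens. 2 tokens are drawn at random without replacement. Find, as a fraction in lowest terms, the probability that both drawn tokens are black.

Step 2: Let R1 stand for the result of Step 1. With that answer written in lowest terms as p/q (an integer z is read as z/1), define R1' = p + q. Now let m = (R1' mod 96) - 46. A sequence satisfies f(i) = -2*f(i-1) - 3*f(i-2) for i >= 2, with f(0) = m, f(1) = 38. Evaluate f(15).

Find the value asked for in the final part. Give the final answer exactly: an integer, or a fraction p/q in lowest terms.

Step 1: total draws C(14,2) = 91; favorable C(3,2) = 3; P = 3/91; answer 3/91
Step 2: R1 = 3/91; threaded value p + q = 94; m = 48; f(2) = -2*(38) - 3*(48) = -220; iterating: f(2)=-220, f(3)=326, f(4)=8, f(5)=-994, f(6)=1964, f(7)=-946, f(8)=-4000, f(9)=10838, f(10)=-9676, f(11)=-13162, f(12)=55352, f(13)=-71218, f(14)=-23620, f(15)=260894; answer 260894

260894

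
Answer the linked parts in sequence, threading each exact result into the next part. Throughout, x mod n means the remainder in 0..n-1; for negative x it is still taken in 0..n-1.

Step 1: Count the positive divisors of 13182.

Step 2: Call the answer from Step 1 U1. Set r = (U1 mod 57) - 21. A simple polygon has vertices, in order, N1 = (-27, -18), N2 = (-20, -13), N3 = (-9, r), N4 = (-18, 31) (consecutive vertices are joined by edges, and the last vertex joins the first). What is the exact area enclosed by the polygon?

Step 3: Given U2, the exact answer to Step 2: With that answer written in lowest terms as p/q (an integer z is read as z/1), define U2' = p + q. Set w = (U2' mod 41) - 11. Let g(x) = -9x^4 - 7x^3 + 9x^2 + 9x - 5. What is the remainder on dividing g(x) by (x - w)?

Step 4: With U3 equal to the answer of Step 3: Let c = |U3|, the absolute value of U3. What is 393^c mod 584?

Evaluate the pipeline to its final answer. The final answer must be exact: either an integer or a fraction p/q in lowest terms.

129

Step 1: 13182 = 2 * 3 * 13^3; number of divisors = (1+1) * (1+1) * (3+1) = 16; answer 16
Step 2: U1 = 16; r = -5; cross terms: (-27*-13 - -20*-18)=-9, (-20*-5 - -9*-13)=-17, (-9*31 - -18*-5)=-369, (-18*-18 - -27*31)=1161; twice the area = |766| = 766; area = 383; answer 383
Step 3: U2 = 383; threaded value p + q = 384; w = 4; remainder = value at the root: -9*(4)^4 - 7*(4)^3 + 9*(4)^2 + 9*(4)^1 - 5 = (-2304) + (-448) + (144) + (36) + (-5) = -2577; answer -2577
Step 4: U3 = -2577; c = 2577; squarings mod 584: 393^1=393, 393^2=273, 393^4=361, 393^8=89, 393^16=329, 393^32=201, 393^64=105, 393^128=513, 393^256=369, 393^512=89, 393^1024=329, 393^2048=201; 393^2577 = 393^1 * 393^16 * 393^512 * 393^2048 = 129 (mod 584); answer 129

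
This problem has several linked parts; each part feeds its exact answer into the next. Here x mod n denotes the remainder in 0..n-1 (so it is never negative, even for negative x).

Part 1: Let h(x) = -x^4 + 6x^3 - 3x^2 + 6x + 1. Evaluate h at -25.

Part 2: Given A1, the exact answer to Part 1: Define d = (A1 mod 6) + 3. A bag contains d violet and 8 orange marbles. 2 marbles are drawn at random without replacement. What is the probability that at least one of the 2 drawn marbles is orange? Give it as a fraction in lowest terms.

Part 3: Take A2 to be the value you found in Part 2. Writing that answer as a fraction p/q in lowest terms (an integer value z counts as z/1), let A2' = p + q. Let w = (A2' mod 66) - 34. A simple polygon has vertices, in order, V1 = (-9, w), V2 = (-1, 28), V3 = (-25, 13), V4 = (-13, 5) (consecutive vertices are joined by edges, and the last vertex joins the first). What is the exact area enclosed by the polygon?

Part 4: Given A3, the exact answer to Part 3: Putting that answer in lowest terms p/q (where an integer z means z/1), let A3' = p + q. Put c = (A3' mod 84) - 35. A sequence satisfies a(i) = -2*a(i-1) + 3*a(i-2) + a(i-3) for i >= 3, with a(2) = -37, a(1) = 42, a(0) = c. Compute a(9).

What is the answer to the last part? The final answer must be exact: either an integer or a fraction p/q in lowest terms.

Part 1: -1*(-25)^4 + 6*(-25)^3 - 3*(-25)^2 + 6*(-25)^1 + 1 = (-390625) + (-93750) + (-1875) + (-150) + (1) = -486399; answer -486399
Part 2: A1 = -486399; d = 6; total draws C(14,2) = 91; complement C(6,2) = 15; favorable 91 - 15 = 76; P = 76/91; answer 76/91
Part 3: A2 = 76/91; threaded value p + q = 167; w = 1; cross terms: (-9*28 - -1*1)=-251, (-1*13 - -25*28)=687, (-25*5 - -13*13)=44, (-13*1 - -9*5)=32; twice the area = |512| = 512; area = 256; answer 256
Part 4: A3 = 256; threaded value p + q = 257; c = -30; a(3) = -2*(-37) + 3*(42) + 1*(-30) = 170; iterating: a(3)=170, a(4)=-409, a(5)=1291, a(6)=-3639, a(7)=10742, a(8)=-31110, a(9)=90807; answer 90807

90807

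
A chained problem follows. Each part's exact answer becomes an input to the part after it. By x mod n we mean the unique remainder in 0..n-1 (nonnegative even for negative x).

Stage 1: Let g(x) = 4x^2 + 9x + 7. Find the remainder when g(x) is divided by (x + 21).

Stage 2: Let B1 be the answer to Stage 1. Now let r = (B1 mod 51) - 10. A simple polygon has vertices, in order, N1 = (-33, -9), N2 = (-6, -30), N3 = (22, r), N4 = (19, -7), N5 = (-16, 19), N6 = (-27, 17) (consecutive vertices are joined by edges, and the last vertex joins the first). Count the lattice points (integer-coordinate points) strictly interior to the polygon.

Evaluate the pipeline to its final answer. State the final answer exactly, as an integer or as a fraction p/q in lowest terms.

Stage 1: remainder = value at the root: 4*(-21)^2 + 9*(-21)^1 + 7 = (1764) + (-189) + (7) = 1582; answer 1582
Stage 2: B1 = 1582; r = -9; cross terms: (-33*-30 - -6*-9)=936, (-6*-9 - 22*-30)=714, (22*-7 - 19*-9)=17, (19*19 - -16*-7)=249, (-16*17 - -27*19)=241, (-27*-9 - -33*17)=804; twice the area = |2961| = 2961; area = 2961/2; boundary points = 3 + 7 + 1 + 1 + 1 + 2 = 15; strictly interior points = area - boundary/2 + 1 = 1474; answer 1474

1474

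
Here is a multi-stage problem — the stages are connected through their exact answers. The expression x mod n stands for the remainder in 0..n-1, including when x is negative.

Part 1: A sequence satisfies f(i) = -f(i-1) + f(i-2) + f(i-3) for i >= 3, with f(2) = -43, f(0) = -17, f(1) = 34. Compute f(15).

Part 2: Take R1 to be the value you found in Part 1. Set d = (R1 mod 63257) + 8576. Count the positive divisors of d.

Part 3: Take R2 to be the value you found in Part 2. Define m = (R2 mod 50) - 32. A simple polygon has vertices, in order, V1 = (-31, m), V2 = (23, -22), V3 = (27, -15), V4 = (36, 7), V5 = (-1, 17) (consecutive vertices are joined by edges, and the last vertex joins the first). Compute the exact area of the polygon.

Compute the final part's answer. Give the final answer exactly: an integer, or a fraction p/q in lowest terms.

1595

Part 1: f(3) = -1*(-43) + 1*(34) + 1*(-17) = 60; iterating: f(3)=60, f(4)=-69, f(5)=86, f(6)=-95, f(7)=112, f(8)=-121, f(9)=138, f(10)=-147, f(11)=164, f(12)=-173, f(13)=190, f(14)=-199, f(15)=216; answer 216
Part 2: R1 = 216; d = 8792; 8792 = 2^3 * 7 * 157; number of divisors = (3+1) * (1+1) * (1+1) = 16; answer 16
Part 3: R2 = 16; m = -16; cross terms: (-31*-22 - 23*-16)=1050, (23*-15 - 27*-22)=249, (27*7 - 36*-15)=729, (36*17 - -1*7)=619, (-1*-16 - -31*17)=543; twice the area = |3190| = 3190; area = 1595; answer 1595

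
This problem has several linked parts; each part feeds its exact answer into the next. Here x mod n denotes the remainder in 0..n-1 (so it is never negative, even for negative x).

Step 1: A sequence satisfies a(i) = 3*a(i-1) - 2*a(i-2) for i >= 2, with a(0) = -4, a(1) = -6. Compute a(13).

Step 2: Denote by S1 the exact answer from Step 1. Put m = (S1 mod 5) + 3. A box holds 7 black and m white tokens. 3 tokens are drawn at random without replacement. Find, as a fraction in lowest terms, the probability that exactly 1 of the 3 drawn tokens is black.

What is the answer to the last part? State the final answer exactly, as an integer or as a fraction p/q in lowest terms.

21/52

Step 1: a(2) = 3*(-6) - 2*(-4) = -10; iterating: a(2)=-10, a(3)=-18, a(4)=-34, a(5)=-66, a(6)=-130, a(7)=-258, a(8)=-514, a(9)=-1026, a(10)=-2050, a(11)=-4098, a(12)=-8194, a(13)=-16386; answer -16386
Step 2: S1 = -16386; m = 7; total draws C(14,3) = 364; favorable C(7,1)*C(7,2) = 147; P = 21/52; answer 21/52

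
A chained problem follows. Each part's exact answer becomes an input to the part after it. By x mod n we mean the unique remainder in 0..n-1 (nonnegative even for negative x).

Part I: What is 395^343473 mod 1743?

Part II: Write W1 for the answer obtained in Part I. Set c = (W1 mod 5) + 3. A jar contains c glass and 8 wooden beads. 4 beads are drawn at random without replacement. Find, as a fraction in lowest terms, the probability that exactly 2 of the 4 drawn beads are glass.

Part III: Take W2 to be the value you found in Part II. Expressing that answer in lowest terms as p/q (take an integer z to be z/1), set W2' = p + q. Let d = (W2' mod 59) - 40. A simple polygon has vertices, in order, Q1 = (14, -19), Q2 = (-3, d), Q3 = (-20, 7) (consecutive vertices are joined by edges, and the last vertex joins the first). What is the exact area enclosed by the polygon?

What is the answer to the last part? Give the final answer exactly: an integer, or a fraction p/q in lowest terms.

Part I: squarings mod 1743: 395^1=395, 395^2=898, 395^4=1138, 395^8=1738, 395^16=25, 395^32=625, 395^64=193, 395^128=646, 395^256=739, 395^512=562, 395^1024=361, 395^2048=1339, 395^4096=1117, 395^8192=1444, 395^16384=508, 395^32768=100, 395^65536=1285, 395^131072=604, 395^262144=529; 395^343473 = 395^1 * 395^16 * 395^32 * 395^128 * 395^256 * 395^1024 * 395^2048 * 395^4096 * 395^8192 * 395^65536 * 395^262144 = 440 (mod 1743); answer 440
Part II: W1 = 440; c = 3; total draws C(11,4) = 330; favorable C(3,2)*C(8,2) = 84; P = 14/55; answer 14/55
Part III: W2 = 14/55; threaded value p + q = 69; d = -30; cross terms: (14*-30 - -3*-19)=-477, (-3*7 - -20*-30)=-621, (-20*-19 - 14*7)=282; twice the area = |-816| = 816; area = 408; answer 408

408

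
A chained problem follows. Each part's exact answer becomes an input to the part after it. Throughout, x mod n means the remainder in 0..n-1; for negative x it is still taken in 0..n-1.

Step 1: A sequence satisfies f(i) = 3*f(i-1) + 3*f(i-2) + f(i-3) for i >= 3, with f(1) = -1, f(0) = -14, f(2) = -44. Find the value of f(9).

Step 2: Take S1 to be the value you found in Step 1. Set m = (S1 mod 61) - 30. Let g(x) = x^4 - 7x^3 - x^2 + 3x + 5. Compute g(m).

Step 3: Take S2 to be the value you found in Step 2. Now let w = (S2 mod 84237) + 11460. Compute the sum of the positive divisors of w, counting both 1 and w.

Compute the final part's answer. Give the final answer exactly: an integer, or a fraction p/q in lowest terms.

Step 1: f(3) = 3*(-44) + 3*(-1) + 1*(-14) = -149; iterating: f(3)=-149, f(4)=-580, f(5)=-2231, f(6)=-8582, f(7)=-33019, f(8)=-127034, f(9)=-488741; answer -488741
Step 2: S1 = -488741; m = 22; 1*(22)^4 - 7*(22)^3 - 1*(22)^2 + 3*(22)^1 + 5 = (234256) + (-74536) + (-484) + (66) + (5) = 159307; answer 159307
Step 3: S2 = 159307; w = 86530; 86530 = 2 * 5 * 17 * 509; sigma = (1 + 2) * (1 + 5) * (1 + 17) * (1 + 509) = 3 * 6 * 18 * 510 = 165240; answer 165240

165240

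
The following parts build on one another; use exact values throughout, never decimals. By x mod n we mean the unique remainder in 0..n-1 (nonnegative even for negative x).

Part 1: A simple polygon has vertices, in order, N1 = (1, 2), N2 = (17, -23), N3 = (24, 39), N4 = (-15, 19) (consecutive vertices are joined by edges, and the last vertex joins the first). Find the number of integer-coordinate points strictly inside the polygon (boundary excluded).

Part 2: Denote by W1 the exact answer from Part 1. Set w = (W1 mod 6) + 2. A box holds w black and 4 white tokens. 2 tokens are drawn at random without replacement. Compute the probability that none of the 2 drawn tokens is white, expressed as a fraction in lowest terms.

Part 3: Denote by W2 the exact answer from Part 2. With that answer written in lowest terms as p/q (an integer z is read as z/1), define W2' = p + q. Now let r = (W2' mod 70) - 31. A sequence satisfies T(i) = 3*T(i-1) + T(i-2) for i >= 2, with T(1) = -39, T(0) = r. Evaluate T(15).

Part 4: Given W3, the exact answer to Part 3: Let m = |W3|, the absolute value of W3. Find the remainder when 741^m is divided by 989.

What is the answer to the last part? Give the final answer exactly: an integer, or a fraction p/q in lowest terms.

618

Part 1: cross terms: (1*-23 - 17*2)=-57, (17*39 - 24*-23)=1215, (24*19 - -15*39)=1041, (-15*2 - 1*19)=-49; twice the area = |2150| = 2150; area = 1075; boundary points = 1 + 1 + 1 + 1 = 4; strictly interior points = area - boundary/2 + 1 = 1074; answer 1074
Part 2: W1 = 1074; w = 2; total draws C(6,2) = 15; favorable C(2,2) = 1; P = 1/15; answer 1/15
Part 3: W2 = 1/15; threaded value p + q = 16; r = -15; T(2) = 3*(-39) + 1*(-15) = -132; iterating: T(2)=-132, T(3)=-435, T(4)=-1437, T(5)=-4746, T(6)=-15675, T(7)=-51771, T(8)=-170988, T(9)=-564735, T(10)=-1865193, T(11)=-6160314, T(12)=-20346135, T(13)=-67198719, T(14)=-221942292, T(15)=-733025595; answer -733025595
Part 4: W3 = -733025595; m = 733025595; squarings mod 989: 741^1=741, 741^2=186, 741^4=970, 741^8=361, 741^16=762, 741^32=101, 741^64=311, 741^128=788, 741^256=841, 741^512=146, 741^1024=547, 741^2048=531, 741^4096=96, 741^8192=315, 741^16384=325, 741^32768=791, 741^65536=633, 741^131072=144, 741^262144=956, 741^524288=100, 741^1048576=110, 741^2097152=232, 741^4194304=418, 741^8388608=660, 741^16777216=440, 741^33554432=745, 741^67108864=196, 741^134217728=834, 741^268435456=289, 741^536870912=445; 741^733025595 = 741^1 * 741^2 * 741^8 * 741^16 * 741^32 * 741^256 * 741^1024 * 741^4096 * 741^65536 * 741^1048576 * 741^2097152 * 741^8388608 * 741^16777216 * 741^33554432 * 741^134217728 * 741^536870912 = 618 (mod 989); answer 618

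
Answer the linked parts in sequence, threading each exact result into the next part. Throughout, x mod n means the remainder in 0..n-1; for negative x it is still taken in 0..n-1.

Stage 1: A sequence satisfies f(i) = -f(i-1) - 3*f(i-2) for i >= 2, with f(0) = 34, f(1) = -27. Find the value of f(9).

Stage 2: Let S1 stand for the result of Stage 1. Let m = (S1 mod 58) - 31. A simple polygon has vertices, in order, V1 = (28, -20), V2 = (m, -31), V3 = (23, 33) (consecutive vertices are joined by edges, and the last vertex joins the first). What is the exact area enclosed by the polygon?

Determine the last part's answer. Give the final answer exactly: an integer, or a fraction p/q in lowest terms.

Stage 1: f(2) = -1*(-27) - 3*(34) = -75; iterating: f(2)=-75, f(3)=156, f(4)=69, f(5)=-537, f(6)=330, f(7)=1281, f(8)=-2271, f(9)=-1572; answer -1572
Stage 2: S1 = -1572; m = 21; cross terms: (28*-31 - 21*-20)=-448, (21*33 - 23*-31)=1406, (23*-20 - 28*33)=-1384; twice the area = |-426| = 426; area = 213; answer 213

213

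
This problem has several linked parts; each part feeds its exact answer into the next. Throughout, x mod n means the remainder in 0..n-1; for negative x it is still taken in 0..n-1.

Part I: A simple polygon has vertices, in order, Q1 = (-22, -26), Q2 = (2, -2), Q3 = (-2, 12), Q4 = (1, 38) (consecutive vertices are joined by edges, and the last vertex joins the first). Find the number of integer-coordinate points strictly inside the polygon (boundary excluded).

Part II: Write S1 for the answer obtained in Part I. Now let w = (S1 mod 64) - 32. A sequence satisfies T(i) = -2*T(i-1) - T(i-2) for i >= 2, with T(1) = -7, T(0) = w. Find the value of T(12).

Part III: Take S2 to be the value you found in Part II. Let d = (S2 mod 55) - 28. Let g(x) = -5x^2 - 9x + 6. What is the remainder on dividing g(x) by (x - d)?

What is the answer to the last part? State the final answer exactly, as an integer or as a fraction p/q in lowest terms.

Part I: cross terms: (-22*-2 - 2*-26)=96, (2*12 - -2*-2)=20, (-2*38 - 1*12)=-88, (1*-26 - -22*38)=810; twice the area = |838| = 838; area = 419; boundary points = 24 + 2 + 1 + 1 = 28; strictly interior points = area - boundary/2 + 1 = 406; answer 406
Part II: S1 = 406; w = -10; T(2) = -2*(-7) - 1*(-10) = 24; iterating: T(2)=24, T(3)=-41, T(4)=58, T(5)=-75, T(6)=92, T(7)=-109, T(8)=126, T(9)=-143, T(10)=160, T(11)=-177, T(12)=194; answer 194
Part III: S2 = 194; d = 1; remainder = value at the root: -5*(1)^2 - 9*(1)^1 + 6 = (-5) + (-9) + (6) = -8; answer -8

-8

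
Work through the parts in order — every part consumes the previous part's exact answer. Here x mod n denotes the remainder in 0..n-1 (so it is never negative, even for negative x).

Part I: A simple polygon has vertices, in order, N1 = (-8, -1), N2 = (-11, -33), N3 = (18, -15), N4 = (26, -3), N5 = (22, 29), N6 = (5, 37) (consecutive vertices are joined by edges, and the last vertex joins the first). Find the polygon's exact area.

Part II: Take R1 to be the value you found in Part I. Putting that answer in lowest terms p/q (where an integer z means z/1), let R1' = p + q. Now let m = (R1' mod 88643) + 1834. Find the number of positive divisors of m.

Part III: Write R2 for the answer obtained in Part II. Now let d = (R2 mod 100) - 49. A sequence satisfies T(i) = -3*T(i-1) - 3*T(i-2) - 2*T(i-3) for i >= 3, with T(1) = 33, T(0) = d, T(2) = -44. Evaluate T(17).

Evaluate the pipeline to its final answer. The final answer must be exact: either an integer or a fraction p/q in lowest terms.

Part I: cross terms: (-8*-33 - -11*-1)=253, (-11*-15 - 18*-33)=759, (18*-3 - 26*-15)=336, (26*29 - 22*-3)=820, (22*37 - 5*29)=669, (5*-1 - -8*37)=291; twice the area = |3128| = 3128; area = 1564; answer 1564
Part II: R1 = 1564; threaded value p + q = 1565; m = 3399; 3399 = 3 * 11 * 103; number of divisors = (1+1) * (1+1) * (1+1) = 8; answer 8
Part III: R2 = 8; d = -41; T(3) = -3*(-44) - 3*(33) - 2*(-41) = 115; iterating: T(3)=115, T(4)=-279, T(5)=580, T(6)=-1133, T(7)=2217, T(8)=-4412, T(9)=8851, T(10)=-17751, T(11)=35524, T(12)=-71021, T(13)=141993, T(14)=-283964, T(15)=567955, T(16)=-1135959, T(17)=2271940; answer 2271940

2271940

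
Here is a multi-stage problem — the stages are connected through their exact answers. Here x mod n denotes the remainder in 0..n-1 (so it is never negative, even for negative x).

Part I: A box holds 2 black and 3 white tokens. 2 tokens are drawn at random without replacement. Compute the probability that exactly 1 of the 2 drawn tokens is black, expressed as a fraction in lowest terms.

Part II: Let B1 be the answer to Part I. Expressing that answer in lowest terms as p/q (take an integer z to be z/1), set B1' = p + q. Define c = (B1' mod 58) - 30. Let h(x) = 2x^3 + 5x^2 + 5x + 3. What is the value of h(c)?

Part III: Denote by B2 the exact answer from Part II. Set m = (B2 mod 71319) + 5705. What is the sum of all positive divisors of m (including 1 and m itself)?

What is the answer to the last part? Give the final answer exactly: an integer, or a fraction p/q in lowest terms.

83850

Part I: total draws C(5,2) = 10; favorable C(2,1)*C(3,1) = 6; P = 3/5; answer 3/5
Part II: B1 = 3/5; threaded value p + q = 8; c = -22; 2*(-22)^3 + 5*(-22)^2 + 5*(-22)^1 + 3 = (-21296) + (2420) + (-110) + (3) = -18983; answer -18983
Part III: B2 = -18983; m = 58041; 58041 = 3^2 * 6449; sigma = (1 + 3 + 9) * (1 + 6449) = 13 * 6450 = 83850; answer 83850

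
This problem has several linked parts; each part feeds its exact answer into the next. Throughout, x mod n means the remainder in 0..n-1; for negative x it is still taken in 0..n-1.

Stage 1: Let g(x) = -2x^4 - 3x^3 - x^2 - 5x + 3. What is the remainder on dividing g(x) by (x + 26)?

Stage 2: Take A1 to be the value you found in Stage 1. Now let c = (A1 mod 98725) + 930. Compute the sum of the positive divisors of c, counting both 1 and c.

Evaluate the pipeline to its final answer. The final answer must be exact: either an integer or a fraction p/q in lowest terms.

51930

Stage 1: remainder = value at the root: -2*(-26)^4 - 3*(-26)^3 - 1*(-26)^2 - 5*(-26)^1 + 3 = (-913952) + (52728) + (-676) + (130) + (3) = -861767; answer -861767
Stage 2: A1 = -861767; c = 27688; 27688 = 2^3 * 3461; sigma = (1 + 2 + 4 + 8) * (1 + 3461) = 15 * 3462 = 51930; answer 51930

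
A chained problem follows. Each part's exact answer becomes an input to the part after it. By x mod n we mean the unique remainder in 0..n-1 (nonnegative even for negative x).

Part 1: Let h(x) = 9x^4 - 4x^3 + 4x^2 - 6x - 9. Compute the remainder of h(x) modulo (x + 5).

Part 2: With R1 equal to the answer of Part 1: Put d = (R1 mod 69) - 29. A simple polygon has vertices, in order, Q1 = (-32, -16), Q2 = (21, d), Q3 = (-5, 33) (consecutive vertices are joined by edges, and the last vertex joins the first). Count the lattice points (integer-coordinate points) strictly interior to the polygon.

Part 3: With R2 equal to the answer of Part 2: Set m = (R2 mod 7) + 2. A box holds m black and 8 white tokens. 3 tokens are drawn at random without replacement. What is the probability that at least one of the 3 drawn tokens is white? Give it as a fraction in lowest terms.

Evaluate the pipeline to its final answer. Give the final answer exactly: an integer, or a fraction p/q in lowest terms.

Part 1: remainder = value at the root: 9*(-5)^4 - 4*(-5)^3 + 4*(-5)^2 - 6*(-5)^1 - 9 = (5625) + (500) + (100) + (30) + (-9) = 6246; answer 6246
Part 2: R1 = 6246; d = 7; cross terms: (-32*7 - 21*-16)=112, (21*33 - -5*7)=728, (-5*-16 - -32*33)=1136; twice the area = |1976| = 1976; area = 988; boundary points = 1 + 26 + 1 = 28; strictly interior points = area - boundary/2 + 1 = 975; answer 975
Part 3: R2 = 975; m = 4; total draws C(12,3) = 220; complement C(4,3) = 4; favorable 220 - 4 = 216; P = 54/55; answer 54/55

54/55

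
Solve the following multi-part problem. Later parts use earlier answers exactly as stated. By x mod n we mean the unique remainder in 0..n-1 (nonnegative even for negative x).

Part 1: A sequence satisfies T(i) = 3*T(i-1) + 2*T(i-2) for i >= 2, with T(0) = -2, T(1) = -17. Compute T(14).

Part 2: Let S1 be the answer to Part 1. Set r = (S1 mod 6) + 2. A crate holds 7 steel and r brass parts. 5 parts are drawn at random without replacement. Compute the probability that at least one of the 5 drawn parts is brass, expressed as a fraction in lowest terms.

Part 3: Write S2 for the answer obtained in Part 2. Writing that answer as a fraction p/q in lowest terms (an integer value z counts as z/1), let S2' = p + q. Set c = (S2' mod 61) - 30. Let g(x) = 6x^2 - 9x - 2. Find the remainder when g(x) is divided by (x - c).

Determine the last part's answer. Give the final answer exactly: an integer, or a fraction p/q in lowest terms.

688

Part 1: T(2) = 3*(-17) + 2*(-2) = -55; iterating: T(2)=-55, T(3)=-199, T(4)=-707, T(5)=-2519, T(6)=-8971, T(7)=-31951, T(8)=-113795, T(9)=-405287, T(10)=-1443451, T(11)=-5140927, T(12)=-18309683, T(13)=-65210903, T(14)=-232252075; answer -232252075
Part 2: S1 = -232252075; r = 7; total draws C(14,5) = 2002; complement C(7,5) = 21; favorable 2002 - 21 = 1981; P = 283/286; answer 283/286
Part 3: S2 = 283/286; threaded value p + q = 569; c = -10; remainder = value at the root: 6*(-10)^2 - 9*(-10)^1 - 2 = (600) + (90) + (-2) = 688; answer 688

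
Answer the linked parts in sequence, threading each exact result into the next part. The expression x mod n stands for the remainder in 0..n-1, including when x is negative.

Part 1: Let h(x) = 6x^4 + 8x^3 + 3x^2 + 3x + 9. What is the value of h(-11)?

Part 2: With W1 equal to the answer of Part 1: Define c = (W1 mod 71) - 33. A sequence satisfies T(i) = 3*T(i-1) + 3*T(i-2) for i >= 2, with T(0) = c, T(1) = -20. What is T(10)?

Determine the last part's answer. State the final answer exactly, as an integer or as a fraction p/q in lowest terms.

-5644404

Part 1: 6*(-11)^4 + 8*(-11)^3 + 3*(-11)^2 + 3*(-11)^1 + 9 = (87846) + (-10648) + (363) + (-33) + (9) = 77537; answer 77537
Part 2: W1 = 77537; c = -28; T(2) = 3*(-20) + 3*(-28) = -144; iterating: T(2)=-144, T(3)=-492, T(4)=-1908, T(5)=-7200, T(6)=-27324, T(7)=-103572, T(8)=-392688, T(9)=-1488780, T(10)=-5644404; answer -5644404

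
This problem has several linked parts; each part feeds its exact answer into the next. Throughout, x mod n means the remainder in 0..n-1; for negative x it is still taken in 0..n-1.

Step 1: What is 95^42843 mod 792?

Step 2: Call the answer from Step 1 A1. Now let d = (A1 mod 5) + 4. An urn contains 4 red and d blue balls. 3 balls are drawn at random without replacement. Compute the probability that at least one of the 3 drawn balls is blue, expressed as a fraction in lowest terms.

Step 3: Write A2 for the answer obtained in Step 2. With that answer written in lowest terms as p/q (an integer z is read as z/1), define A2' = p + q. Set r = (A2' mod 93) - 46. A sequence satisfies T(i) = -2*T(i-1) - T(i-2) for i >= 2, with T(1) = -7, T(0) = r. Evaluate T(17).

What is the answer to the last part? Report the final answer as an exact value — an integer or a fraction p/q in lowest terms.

Step 1: squarings mod 792: 95^1=95, 95^2=313, 95^4=553, 95^8=97, 95^16=697, 95^32=313, 95^64=553, 95^128=97, 95^256=697, 95^512=313, 95^1024=553, 95^2048=97, 95^4096=697, 95^8192=313, 95^16384=553, 95^32768=97; 95^42843 = 95^1 * 95^2 * 95^8 * 95^16 * 95^64 * 95^256 * 95^512 * 95^1024 * 95^8192 * 95^32768 = 431 (mod 792); answer 431
Step 2: A1 = 431; d = 5; total draws C(9,3) = 84; complement C(4,3) = 4; favorable 84 - 4 = 80; P = 20/21; answer 20/21
Step 3: A2 = 20/21; threaded value p + q = 41; r = -5; T(2) = -2*(-7) - 1*(-5) = 19; iterating: T(2)=19, T(3)=-31, T(4)=43, T(5)=-55, T(6)=67, T(7)=-79, T(8)=91, T(9)=-103, T(10)=115, T(11)=-127, T(12)=139, T(13)=-151, T(14)=163, T(15)=-175, T(16)=187, T(17)=-199; answer -199

-199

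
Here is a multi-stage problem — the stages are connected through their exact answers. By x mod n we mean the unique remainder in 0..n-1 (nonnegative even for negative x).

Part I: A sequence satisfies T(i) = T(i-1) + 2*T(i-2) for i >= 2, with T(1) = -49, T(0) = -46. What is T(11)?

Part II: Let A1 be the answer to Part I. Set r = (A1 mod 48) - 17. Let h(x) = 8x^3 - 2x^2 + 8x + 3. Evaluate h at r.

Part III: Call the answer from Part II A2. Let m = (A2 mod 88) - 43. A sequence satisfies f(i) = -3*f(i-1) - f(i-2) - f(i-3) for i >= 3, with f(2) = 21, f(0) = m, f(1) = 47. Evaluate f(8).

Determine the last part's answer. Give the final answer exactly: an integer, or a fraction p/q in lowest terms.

12200

Part I: T(2) = 1*(-49) + 2*(-46) = -141; iterating: T(2)=-141, T(3)=-239, T(4)=-521, T(5)=-999, T(6)=-2041, T(7)=-4039, T(8)=-8121, T(9)=-16199, T(10)=-32441, T(11)=-64839; answer -64839
Part II: A1 = -64839; r = -8; 8*(-8)^3 - 2*(-8)^2 + 8*(-8)^1 + 3 = (-4096) + (-128) + (-64) + (3) = -4285; answer -4285
Part III: A2 = -4285; m = -16; f(3) = -3*(21) - 1*(47) - 1*(-16) = -94; iterating: f(3)=-94, f(4)=214, f(5)=-569, f(6)=1587, f(7)=-4406, f(8)=12200; answer 12200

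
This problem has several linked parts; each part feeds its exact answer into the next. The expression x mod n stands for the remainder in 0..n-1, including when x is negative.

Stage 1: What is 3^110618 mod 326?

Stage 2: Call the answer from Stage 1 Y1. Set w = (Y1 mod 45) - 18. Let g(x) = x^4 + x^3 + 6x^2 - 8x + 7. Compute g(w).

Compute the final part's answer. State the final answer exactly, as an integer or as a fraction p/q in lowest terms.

Stage 1: squarings mod 326: 3^1=3, 3^2=9, 3^4=81, 3^8=41, 3^16=51, 3^32=319, 3^64=49, 3^128=119, 3^256=143, 3^512=237, 3^1024=97, 3^2048=281, 3^4096=69, 3^8192=197, 3^16384=15, 3^32768=225, 3^65536=95; 3^110618 = 3^2 * 3^8 * 3^16 * 3^4096 * 3^8192 * 3^32768 * 3^65536 = 35 (mod 326); answer 35
Stage 2: Y1 = 35; w = 17; 1*(17)^4 + 1*(17)^3 + 6*(17)^2 - 8*(17)^1 + 7 = (83521) + (4913) + (1734) + (-136) + (7) = 90039; answer 90039

90039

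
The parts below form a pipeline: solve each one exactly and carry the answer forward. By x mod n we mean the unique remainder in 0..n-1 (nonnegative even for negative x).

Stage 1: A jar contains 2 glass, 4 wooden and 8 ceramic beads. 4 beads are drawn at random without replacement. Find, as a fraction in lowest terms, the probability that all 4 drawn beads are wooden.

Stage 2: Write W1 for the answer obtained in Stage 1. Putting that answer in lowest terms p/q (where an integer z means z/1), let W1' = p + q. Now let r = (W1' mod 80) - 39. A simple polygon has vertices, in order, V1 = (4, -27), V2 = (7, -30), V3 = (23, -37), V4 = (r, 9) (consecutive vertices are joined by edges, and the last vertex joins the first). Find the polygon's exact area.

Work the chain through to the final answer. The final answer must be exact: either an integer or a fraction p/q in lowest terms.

701/2

Stage 1: total draws C(14,4) = 1001; favorable C(4,4) = 1; P = 1/1001; answer 1/1001
Stage 2: W1 = 1/1001; threaded value p + q = 1002; r = 3; cross terms: (4*-30 - 7*-27)=69, (7*-37 - 23*-30)=431, (23*9 - 3*-37)=318, (3*-27 - 4*9)=-117; twice the area = |701| = 701; area = 701/2; answer 701/2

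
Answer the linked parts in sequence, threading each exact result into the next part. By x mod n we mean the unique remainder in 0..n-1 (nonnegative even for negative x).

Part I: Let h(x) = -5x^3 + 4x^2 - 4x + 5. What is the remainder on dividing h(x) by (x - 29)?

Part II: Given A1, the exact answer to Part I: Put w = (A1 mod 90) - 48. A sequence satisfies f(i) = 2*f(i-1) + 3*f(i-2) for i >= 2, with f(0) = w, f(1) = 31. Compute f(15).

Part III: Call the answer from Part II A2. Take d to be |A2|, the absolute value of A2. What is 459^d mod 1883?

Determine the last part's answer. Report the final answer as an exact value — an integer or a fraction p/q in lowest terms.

Part I: remainder = value at the root: -5*(29)^3 + 4*(29)^2 - 4*(29)^1 + 5 = (-121945) + (3364) + (-116) + (5) = -118692; answer -118692
Part II: A1 = -118692; w = -30; f(2) = 2*(31) + 3*(-30) = -28; iterating: f(2)=-28, f(3)=37, f(4)=-10, f(5)=91, f(6)=152, f(7)=577, f(8)=1610, f(9)=4951, f(10)=14732, f(11)=44317, f(12)=132830, f(13)=398611, f(14)=1195712, f(15)=3587257; answer 3587257
Part III: A2 = 3587257; d = 3587257; squarings mod 1883: 459^1=459, 459^2=1668, 459^4=1033, 459^8=1311, 459^16=1425, 459^32=751, 459^64=984, 459^128=394, 459^256=830, 459^512=1605, 459^1024=81, 459^2048=912, 459^4096=1341, 459^8192=16, 459^16384=256, 459^32768=1514, 459^65536=585, 459^131072=1402, 459^262144=1635, 459^524288=1248, 459^1048576=263, 459^2097152=1381; 459^3587257 = 459^1 * 459^8 * 459^16 * 459^32 * 459^128 * 459^1024 * 459^2048 * 459^4096 * 459^8192 * 459^32768 * 459^131072 * 459^262144 * 459^1048576 * 459^2097152 = 585 (mod 1883); answer 585

585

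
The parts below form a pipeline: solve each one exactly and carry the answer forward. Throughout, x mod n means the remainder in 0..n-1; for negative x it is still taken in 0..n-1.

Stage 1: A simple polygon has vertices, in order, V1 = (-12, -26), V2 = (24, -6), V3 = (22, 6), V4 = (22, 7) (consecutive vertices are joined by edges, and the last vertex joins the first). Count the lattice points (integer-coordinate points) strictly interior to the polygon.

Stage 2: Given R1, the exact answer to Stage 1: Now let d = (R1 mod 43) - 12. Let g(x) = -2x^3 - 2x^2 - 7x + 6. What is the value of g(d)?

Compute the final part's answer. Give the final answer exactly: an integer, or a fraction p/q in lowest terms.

Stage 1: cross terms: (-12*-6 - 24*-26)=696, (24*6 - 22*-6)=276, (22*7 - 22*6)=22, (22*-26 - -12*7)=-488; twice the area = |506| = 506; area = 253; boundary points = 4 + 2 + 1 + 1 = 8; strictly interior points = area - boundary/2 + 1 = 250; answer 250
Stage 2: R1 = 250; d = 23; -2*(23)^3 - 2*(23)^2 - 7*(23)^1 + 6 = (-24334) + (-1058) + (-161) + (6) = -25547; answer -25547

-25547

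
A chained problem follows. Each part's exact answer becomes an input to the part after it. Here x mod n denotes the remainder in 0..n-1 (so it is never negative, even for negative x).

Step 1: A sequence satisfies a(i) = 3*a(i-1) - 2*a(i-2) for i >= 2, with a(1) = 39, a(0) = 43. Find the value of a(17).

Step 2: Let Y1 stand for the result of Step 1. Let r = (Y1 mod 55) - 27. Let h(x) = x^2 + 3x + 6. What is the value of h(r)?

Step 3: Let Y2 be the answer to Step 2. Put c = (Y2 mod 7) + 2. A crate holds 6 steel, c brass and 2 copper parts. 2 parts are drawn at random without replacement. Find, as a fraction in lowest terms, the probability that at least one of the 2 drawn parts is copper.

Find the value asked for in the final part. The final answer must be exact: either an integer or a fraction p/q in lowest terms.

25/91

Step 1: a(2) = 3*(39) - 2*(43) = 31; iterating: a(2)=31, a(3)=15, a(4)=-17, a(5)=-81, a(6)=-209, a(7)=-465, a(8)=-977, a(9)=-2001, a(10)=-4049, a(11)=-8145, a(12)=-16337, a(13)=-32721, a(14)=-65489, a(15)=-131025, a(16)=-262097, a(17)=-524241; answer -524241
Step 2: Y1 = -524241; r = -8; 1*(-8)^2 + 3*(-8)^1 + 6 = (64) + (-24) + (6) = 46; answer 46
Step 3: Y2 = 46; c = 6; total draws C(14,2) = 91; complement C(12,2) = 66; favorable 91 - 66 = 25; P = 25/91; answer 25/91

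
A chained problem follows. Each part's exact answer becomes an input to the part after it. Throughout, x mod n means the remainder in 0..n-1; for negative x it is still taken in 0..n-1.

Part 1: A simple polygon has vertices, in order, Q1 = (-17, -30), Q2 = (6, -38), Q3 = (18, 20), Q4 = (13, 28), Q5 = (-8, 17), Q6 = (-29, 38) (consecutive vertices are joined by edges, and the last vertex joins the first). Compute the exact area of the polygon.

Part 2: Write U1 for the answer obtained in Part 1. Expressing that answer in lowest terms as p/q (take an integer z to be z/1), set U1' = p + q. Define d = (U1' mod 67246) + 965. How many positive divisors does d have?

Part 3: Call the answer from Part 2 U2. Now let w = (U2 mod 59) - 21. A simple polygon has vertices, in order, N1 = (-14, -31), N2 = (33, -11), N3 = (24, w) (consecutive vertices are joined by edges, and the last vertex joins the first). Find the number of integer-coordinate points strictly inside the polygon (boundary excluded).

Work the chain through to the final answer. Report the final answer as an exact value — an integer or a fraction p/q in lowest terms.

Part 1: cross terms: (-17*-38 - 6*-30)=826, (6*20 - 18*-38)=804, (18*28 - 13*20)=244, (13*17 - -8*28)=445, (-8*38 - -29*17)=189, (-29*-30 - -17*38)=1516; twice the area = |4024| = 4024; area = 2012; answer 2012
Part 2: U1 = 2012; threaded value p + q = 2013; d = 2978; 2978 = 2 * 1489; number of divisors = (1+1) * (1+1) = 4; answer 4
Part 3: U2 = 4; w = -17; cross terms: (-14*-11 - 33*-31)=1177, (33*-17 - 24*-11)=-297, (24*-31 - -14*-17)=-982; twice the area = |-102| = 102; area = 51; boundary points = 1 + 3 + 2 = 6; strictly interior points = area - boundary/2 + 1 = 49; answer 49

49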